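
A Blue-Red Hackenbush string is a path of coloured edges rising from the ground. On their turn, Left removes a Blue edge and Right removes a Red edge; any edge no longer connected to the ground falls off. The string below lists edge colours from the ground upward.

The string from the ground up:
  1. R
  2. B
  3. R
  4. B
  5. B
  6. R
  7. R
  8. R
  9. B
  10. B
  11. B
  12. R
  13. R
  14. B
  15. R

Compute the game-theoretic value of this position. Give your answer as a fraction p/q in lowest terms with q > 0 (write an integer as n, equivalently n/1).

-10011/16384

g_1 [R]  L=[∅]  R=[0]  gives -1
g_2 [RB]  L=[-1]  R=[0]  gives -1/2
g_3 [RBR]  L=[-1]  R=[-1/2; 0]  gives -3/4
g_4 [RBRB]  L=[-1; -3/4]  R=[-1/2; 0]  gives -5/8
g_5 [RBRBB]  L=[-1; -3/4; -5/8]  R=[-1/2; 0]  gives -9/16
g_6 [RBRBBR]  L=[-1; -3/4; -5/8]  R=[-9/16; -1/2; 0]  gives -19/32
g_7 [RBRBBRR]  L=[-1; -3/4; -5/8]  R=[-19/32; -9/16; -1/2; 0]  gives -39/64
g_8 [RBRBBRRR]  L=[-1; -3/4; -5/8]  R=[-39/64; -19/32; -9/16; -1/2; 0]  gives -79/128
g_9 [RBRBBRRRB]  L=[-1; -3/4; -5/8; -79/128]  R=[-39/64; -19/32; -9/16; -1/2; 0]  gives -157/256
g_10 [RBRBBRRRBB]  L=[-1; -3/4; -5/8; -79/128; -157/256]  R=[-39/64; -19/32; -9/16; -1/2; 0]  gives -313/512
g_11 [RBRBBRRRBBB]  L=[-1; -3/4; -5/8; -79/128; -157/256; -313/512]  R=[-39/64; -19/32; -9/16; -1/2; 0]  gives -625/1024
g_12 [RBRBBRRRBBBR]  L=[-1; -3/4; -5/8; -79/128; -157/256; -313/512]  R=[-625/1024; -39/64; -19/32; -9/16; -1/2; 0]  gives -1251/2048
g_13 [RBRBBRRRBBBRR]  L=[-1; -3/4; -5/8; -79/128; -157/256; -313/512]  R=[-1251/2048; -625/1024; -39/64; -19/32; -9/16; -1/2; 0]  gives -2503/4096
g_14 [RBRBBRRRBBBRRB]  L=[-1; -3/4; -5/8; -79/128; -157/256; -313/512; -2503/4096]  R=[-1251/2048; -625/1024; -39/64; -19/32; -9/16; -1/2; 0]  gives -5005/8192
g_15 [RBRBBRRRBBBRRBR]  L=[-1; -3/4; -5/8; -79/128; -157/256; -313/512; -2503/4096]  R=[-5005/8192; -1251/2048; -625/1024; -39/64; -19/32; -9/16; -1/2; 0]  gives -10011/16384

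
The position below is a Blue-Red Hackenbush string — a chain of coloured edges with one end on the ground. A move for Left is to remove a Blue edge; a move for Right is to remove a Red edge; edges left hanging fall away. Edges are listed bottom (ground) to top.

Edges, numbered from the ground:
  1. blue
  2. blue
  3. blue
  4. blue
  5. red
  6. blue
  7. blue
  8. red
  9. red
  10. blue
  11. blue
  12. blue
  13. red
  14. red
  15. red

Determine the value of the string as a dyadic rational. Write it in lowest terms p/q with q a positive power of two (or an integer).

7793/2048

Prefix values for blue blue blue blue red blue blue red red blue blue blue red red red via {L|R} + simplicity:
1 of 15 · b · max L 0 · min R +∞ ⇒ 1
2 of 15 · bb · max L 1 · min R +∞ ⇒ 2
3 of 15 · bbb · max L 2 · min R +∞ ⇒ 3
4 of 15 · bbbb · max L 3 · min R +∞ ⇒ 4
5 of 15 · bbbbr · max L 3 · min R 4 ⇒ 7/2
6 of 15 · bbbbrb · max L 7/2 · min R 4 ⇒ 15/4
7 of 15 · bbbbrbb · max L 15/4 · min R 4 ⇒ 31/8
8 of 15 · bbbbrbbr · max L 15/4 · min R 31/8 ⇒ 61/16
9 of 15 · bbbbrbbrr · max L 15/4 · min R 61/16 ⇒ 121/32
10 of 15 · bbbbrbbrrb · max L 121/32 · min R 61/16 ⇒ 243/64
11 of 15 · bbbbrbbrrbb · max L 243/64 · min R 61/16 ⇒ 487/128
12 of 15 · bbbbrbbrrbbb · max L 487/128 · min R 61/16 ⇒ 975/256
13 of 15 · bbbbrbbrrbbbr · max L 487/128 · min R 975/256 ⇒ 1949/512
14 of 15 · bbbbrbbrrbbbrr · max L 487/128 · min R 1949/512 ⇒ 3897/1024
15 of 15 · bbbbrbbrrbbbrrr · max L 487/128 · min R 3897/1024 ⇒ 7793/2048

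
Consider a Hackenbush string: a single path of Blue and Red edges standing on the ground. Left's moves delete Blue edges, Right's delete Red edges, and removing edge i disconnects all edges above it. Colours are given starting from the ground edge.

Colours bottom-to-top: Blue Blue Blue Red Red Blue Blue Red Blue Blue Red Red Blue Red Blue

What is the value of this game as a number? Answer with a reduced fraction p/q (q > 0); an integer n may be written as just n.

B: Left { 0 }, Right { none } => simplest 1
BB: Left { 0, 1 }, Right { none } => simplest 2
BBB: Left { 0, 1, 2 }, Right { none } => simplest 3
BBBR: Left { 0, 1, 2 }, Right { 3 } => simplest 5/2
BBBRR: Left { 0, 1, 2 }, Right { 5/2, 3 } => simplest 9/4
BBBRRB: Left { 0, 1, 2, 9/4 }, Right { 5/2, 3 } => simplest 19/8
BBBRRBB: Left { 0, 1, 2, 9/4, 19/8 }, Right { 5/2, 3 } => simplest 39/16
BBBRRBBR: Left { 0, 1, 2, 9/4, 19/8 }, Right { 39/16, 5/2, 3 } => simplest 77/32
BBBRRBBRB: Left { 0, 1, 2, 9/4, 19/8, 77/32 }, Right { 39/16, 5/2, 3 } => simplest 155/64
BBBRRBBRBB: Left { 0, 1, 2, 9/4, 19/8, 77/32, 155/64 }, Right { 39/16, 5/2, 3 } => simplest 311/128
BBBRRBBRBBR: Left { 0, 1, 2, 9/4, 19/8, 77/32, 155/64 }, Right { 311/128, 39/16, 5/2, 3 } => simplest 621/256
BBBRRBBRBBRR: Left { 0, 1, 2, 9/4, 19/8, 77/32, 155/64 }, Right { 621/256, 311/128, 39/16, 5/2, 3 } => simplest 1241/512
BBBRRBBRBBRRB: Left { 0, 1, 2, 9/4, 19/8, 77/32, 155/64, 1241/512 }, Right { 621/256, 311/128, 39/16, 5/2, 3 } => simplest 2483/1024
BBBRRBBRBBRRBR: Left { 0, 1, 2, 9/4, 19/8, 77/32, 155/64, 1241/512 }, Right { 2483/1024, 621/256, 311/128, 39/16, 5/2, 3 } => simplest 4965/2048
BBBRRBBRBBRRBRB: Left { 0, 1, 2, 9/4, 19/8, 77/32, 155/64, 1241/512, 4965/2048 }, Right { 2483/1024, 621/256, 311/128, 39/16, 5/2, 3 } => simplest 9931/4096

9931/4096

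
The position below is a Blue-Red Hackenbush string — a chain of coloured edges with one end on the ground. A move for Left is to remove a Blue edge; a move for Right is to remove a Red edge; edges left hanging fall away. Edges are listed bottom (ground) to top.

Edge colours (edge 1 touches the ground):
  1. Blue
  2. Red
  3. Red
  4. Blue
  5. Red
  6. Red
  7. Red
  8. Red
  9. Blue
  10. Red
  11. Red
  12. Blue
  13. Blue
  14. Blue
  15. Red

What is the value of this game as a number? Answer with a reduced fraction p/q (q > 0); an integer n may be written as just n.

B: Left { 0 }, Right { none } so simplest 1
BR: Left { 0 }, Right { 1 } so simplest 1/2
BRR: Left { 0 }, Right { 1/2, 1 } so simplest 1/4
BRRB: Left { 0, 1/4 }, Right { 1/2, 1 } so simplest 3/8
BRRBR: Left { 0, 1/4 }, Right { 3/8, 1/2, 1 } so simplest 5/16
BRRBRR: Left { 0, 1/4 }, Right { 5/16, 3/8, 1/2, 1 } so simplest 9/32
BRRBRRR: Left { 0, 1/4 }, Right { 9/32, 5/16, 3/8, 1/2, 1 } so simplest 17/64
BRRBRRRR: Left { 0, 1/4 }, Right { 17/64, 9/32, 5/16, 3/8, 1/2, 1 } so simplest 33/128
BRRBRRRRB: Left { 0, 1/4, 33/128 }, Right { 17/64, 9/32, 5/16, 3/8, 1/2, 1 } so simplest 67/256
BRRBRRRRBR: Left { 0, 1/4, 33/128 }, Right { 67/256, 17/64, 9/32, 5/16, 3/8, 1/2, 1 } so simplest 133/512
BRRBRRRRBRR: Left { 0, 1/4, 33/128 }, Right { 133/512, 67/256, 17/64, 9/32, 5/16, 3/8, 1/2, 1 } so simplest 265/1024
BRRBRRRRBRRB: Left { 0, 1/4, 33/128, 265/1024 }, Right { 133/512, 67/256, 17/64, 9/32, 5/16, 3/8, 1/2, 1 } so simplest 531/2048
BRRBRRRRBRRBB: Left { 0, 1/4, 33/128, 265/1024, 531/2048 }, Right { 133/512, 67/256, 17/64, 9/32, 5/16, 3/8, 1/2, 1 } so simplest 1063/4096
BRRBRRRRBRRBBB: Left { 0, 1/4, 33/128, 265/1024, 531/2048, 1063/4096 }, Right { 133/512, 67/256, 17/64, 9/32, 5/16, 3/8, 1/2, 1 } so simplest 2127/8192
BRRBRRRRBRRBBBR: Left { 0, 1/4, 33/128, 265/1024, 531/2048, 1063/4096 }, Right { 2127/8192, 133/512, 67/256, 17/64, 9/32, 5/16, 3/8, 1/2, 1 } so simplest 4253/16384

4253/16384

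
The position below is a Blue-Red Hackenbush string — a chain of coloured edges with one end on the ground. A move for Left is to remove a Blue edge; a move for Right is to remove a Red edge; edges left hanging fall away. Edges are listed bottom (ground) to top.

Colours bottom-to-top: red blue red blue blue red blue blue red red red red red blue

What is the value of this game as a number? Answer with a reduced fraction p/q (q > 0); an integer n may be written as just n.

v(r) = {  | 0 } = -1
v(rb) = { -1 | 0 } = -1/2
v(rbr) = { -1 | -1/2 0 } = -3/4
v(rbrb) = { -1 -3/4 | -1/2 0 } = -5/8
v(rbrbb) = { -1 -3/4 -5/8 | -1/2 0 } = -9/16
v(rbrbbr) = { -1 -3/4 -5/8 | -9/16 -1/2 0 } = -19/32
v(rbrbbrb) = { -1 -3/4 -5/8 -19/32 | -9/16 -1/2 0 } = -37/64
v(rbrbbrbb) = { -1 -3/4 -5/8 -19/32 -37/64 | -9/16 -1/2 0 } = -73/128
v(rbrbbrbbr) = { -1 -3/4 -5/8 -19/32 -37/64 | -73/128 -9/16 -1/2 0 } = -147/256
v(rbrbbrbbrr) = { -1 -3/4 -5/8 -19/32 -37/64 | -147/256 -73/128 -9/16 -1/2 0 } = -295/512
v(rbrbbrbbrrr) = { -1 -3/4 -5/8 -19/32 -37/64 | -295/512 -147/256 -73/128 -9/16 -1/2 0 } = -591/1024
v(rbrbbrbbrrrr) = { -1 -3/4 -5/8 -19/32 -37/64 | -591/1024 -295/512 -147/256 -73/128 -9/16 -1/2 0 } = -1183/2048
v(rbrbbrbbrrrrr) = { -1 -3/4 -5/8 -19/32 -37/64 | -1183/2048 -591/1024 -295/512 -147/256 -73/128 -9/16 -1/2 0 } = -2367/4096
v(rbrbbrbbrrrrrb) = { -1 -3/4 -5/8 -19/32 -37/64 -2367/4096 | -1183/2048 -591/1024 -295/512 -147/256 -73/128 -9/16 -1/2 0 } = -4733/8192

-4733/8192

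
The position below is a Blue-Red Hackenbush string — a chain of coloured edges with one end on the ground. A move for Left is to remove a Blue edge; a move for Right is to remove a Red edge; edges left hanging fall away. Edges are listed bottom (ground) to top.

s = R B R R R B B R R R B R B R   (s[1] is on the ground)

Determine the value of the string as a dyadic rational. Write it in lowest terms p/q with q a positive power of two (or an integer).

Recurse on prefixes of the 14-edge string R B R R R B B R R R B R B R:
step 1: add R to get R; options L={ — } R={ 0 } gives -1
step 2: add B to get RB; options L={ -1 } R={ 0 } gives -1/2
step 3: add R to get RBR; options L={ -1 } R={ -1/2,0 } gives -3/4
step 4: add R to get RBRR; options L={ -1 } R={ -3/4,-1/2,0 } gives -7/8
step 5: add R to get RBRRR; options L={ -1 } R={ -7/8,-3/4,-1/2,0 } gives -15/16
step 6: add B to get RBRRRB; options L={ -1,-15/16 } R={ -7/8,-3/4,-1/2,0 } gives -29/32
step 7: add B to get RBRRRBB; options L={ -1,-15/16,-29/32 } R={ -7/8,-3/4,-1/2,0 } gives -57/64
step 8: add R to get RBRRRBBR; options L={ -1,-15/16,-29/32 } R={ -57/64,-7/8,-3/4,-1/2,0 } gives -115/128
step 9: add R to get RBRRRBBRR; options L={ -1,-15/16,-29/32 } R={ -115/128,-57/64,-7/8,-3/4,-1/2,0 } gives -231/256
step 10: add R to get RBRRRBBRRR; options L={ -1,-15/16,-29/32 } R={ -231/256,-115/128,-57/64,-7/8,-3/4,-1/2,0 } gives -463/512
step 11: add B to get RBRRRBBRRRB; options L={ -1,-15/16,-29/32,-463/512 } R={ -231/256,-115/128,-57/64,-7/8,-3/4,-1/2,0 } gives -925/1024
step 12: add R to get RBRRRBBRRRBR; options L={ -1,-15/16,-29/32,-463/512 } R={ -925/1024,-231/256,-115/128,-57/64,-7/8,-3/4,-1/2,0 } gives -1851/2048
step 13: add B to get RBRRRBBRRRBRB; options L={ -1,-15/16,-29/32,-463/512,-1851/2048 } R={ -925/1024,-231/256,-115/128,-57/64,-7/8,-3/4,-1/2,0 } gives -3701/4096
step 14: add R to get RBRRRBBRRRBRBR; options L={ -1,-15/16,-29/32,-463/512,-1851/2048 } R={ -3701/4096,-925/1024,-231/256,-115/128,-57/64,-7/8,-3/4,-1/2,0 } gives -7403/8192

-7403/8192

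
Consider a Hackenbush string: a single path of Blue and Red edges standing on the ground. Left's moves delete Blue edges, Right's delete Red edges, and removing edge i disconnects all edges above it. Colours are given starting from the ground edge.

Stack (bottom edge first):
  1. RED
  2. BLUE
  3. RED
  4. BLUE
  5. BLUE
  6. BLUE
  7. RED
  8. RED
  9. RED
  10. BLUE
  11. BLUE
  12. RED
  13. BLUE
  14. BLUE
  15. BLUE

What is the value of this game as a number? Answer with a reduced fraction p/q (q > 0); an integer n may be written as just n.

step 1: add RED to get R; options L={ — } R={ 0 } so -1
step 2: add BLUE to get RB; options L={ -1 } R={ 0 } so -1/2
step 3: add RED to get RBR; options L={ -1 } R={ -1/2,0 } so -3/4
step 4: add BLUE to get RBRB; options L={ -1,-3/4 } R={ -1/2,0 } so -5/8
step 5: add BLUE to get RBRBB; options L={ -1,-3/4,-5/8 } R={ -1/2,0 } so -9/16
step 6: add BLUE to get RBRBBB; options L={ -1,-3/4,-5/8,-9/16 } R={ -1/2,0 } so -17/32
step 7: add RED to get RBRBBBR; options L={ -1,-3/4,-5/8,-9/16 } R={ -17/32,-1/2,0 } so -35/64
step 8: add RED to get RBRBBBRR; options L={ -1,-3/4,-5/8,-9/16 } R={ -35/64,-17/32,-1/2,0 } so -71/128
step 9: add RED to get RBRBBBRRR; options L={ -1,-3/4,-5/8,-9/16 } R={ -71/128,-35/64,-17/32,-1/2,0 } so -143/256
step 10: add BLUE to get RBRBBBRRRB; options L={ -1,-3/4,-5/8,-9/16,-143/256 } R={ -71/128,-35/64,-17/32,-1/2,0 } so -285/512
step 11: add BLUE to get RBRBBBRRRBB; options L={ -1,-3/4,-5/8,-9/16,-143/256,-285/512 } R={ -71/128,-35/64,-17/32,-1/2,0 } so -569/1024
step 12: add RED to get RBRBBBRRRBBR; options L={ -1,-3/4,-5/8,-9/16,-143/256,-285/512 } R={ -569/1024,-71/128,-35/64,-17/32,-1/2,0 } so -1139/2048
step 13: add BLUE to get RBRBBBRRRBBRB; options L={ -1,-3/4,-5/8,-9/16,-143/256,-285/512,-1139/2048 } R={ -569/1024,-71/128,-35/64,-17/32,-1/2,0 } so -2277/4096
step 14: add BLUE to get RBRBBBRRRBBRBB; options L={ -1,-3/4,-5/8,-9/16,-143/256,-285/512,-1139/2048,-2277/4096 } R={ -569/1024,-71/128,-35/64,-17/32,-1/2,0 } so -4553/8192
step 15: add BLUE to get RBRBBBRRRBBRBBB; options L={ -1,-3/4,-5/8,-9/16,-143/256,-285/512,-1139/2048,-2277/4096,-4553/8192 } R={ -569/1024,-71/128,-35/64,-17/32,-1/2,0 } so -9105/16384

-9105/16384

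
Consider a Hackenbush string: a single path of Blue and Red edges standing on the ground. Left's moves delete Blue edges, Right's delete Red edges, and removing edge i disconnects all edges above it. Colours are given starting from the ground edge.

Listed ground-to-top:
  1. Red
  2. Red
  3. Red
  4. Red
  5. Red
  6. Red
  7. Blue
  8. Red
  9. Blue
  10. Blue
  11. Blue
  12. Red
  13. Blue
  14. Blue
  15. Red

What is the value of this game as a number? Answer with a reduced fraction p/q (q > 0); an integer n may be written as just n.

Prefix values for Red Red Red Red Red Red Blue Red Blue Blue Blue Red Blue Blue Red via {L|R} + simplicity:
R: Left { (no moves) }, Right { 0 } = simplest -1
RR: Left { (no moves) }, Right { -1 0 } = simplest -2
RRR: Left { (no moves) }, Right { -2 -1 0 } = simplest -3
RRRR: Left { (no moves) }, Right { -3 -2 -1 0 } = simplest -4
RRRRR: Left { (no moves) }, Right { -4 -3 -2 -1 0 } = simplest -5
RRRRRR: Left { (no moves) }, Right { -5 -4 -3 -2 -1 0 } = simplest -6
RRRRRRB: Left { -6 }, Right { -5 -4 -3 -2 -1 0 } = simplest -11/2
RRRRRRBR: Left { -6 }, Right { -11/2 -5 -4 -3 -2 -1 0 } = simplest -23/4
RRRRRRBRB: Left { -6 -23/4 }, Right { -11/2 -5 -4 -3 -2 -1 0 } = simplest -45/8
RRRRRRBRBB: Left { -6 -23/4 -45/8 }, Right { -11/2 -5 -4 -3 -2 -1 0 } = simplest -89/16
RRRRRRBRBBB: Left { -6 -23/4 -45/8 -89/16 }, Right { -11/2 -5 -4 -3 -2 -1 0 } = simplest -177/32
RRRRRRBRBBBR: Left { -6 -23/4 -45/8 -89/16 }, Right { -177/32 -11/2 -5 -4 -3 -2 -1 0 } = simplest -355/64
RRRRRRBRBBBRB: Left { -6 -23/4 -45/8 -89/16 -355/64 }, Right { -177/32 -11/2 -5 -4 -3 -2 -1 0 } = simplest -709/128
RRRRRRBRBBBRBB: Left { -6 -23/4 -45/8 -89/16 -355/64 -709/128 }, Right { -177/32 -11/2 -5 -4 -3 -2 -1 0 } = simplest -1417/256
RRRRRRBRBBBRBBR: Left { -6 -23/4 -45/8 -89/16 -355/64 -709/128 }, Right { -1417/256 -177/32 -11/2 -5 -4 -3 -2 -1 0 } = simplest -2835/512

-2835/512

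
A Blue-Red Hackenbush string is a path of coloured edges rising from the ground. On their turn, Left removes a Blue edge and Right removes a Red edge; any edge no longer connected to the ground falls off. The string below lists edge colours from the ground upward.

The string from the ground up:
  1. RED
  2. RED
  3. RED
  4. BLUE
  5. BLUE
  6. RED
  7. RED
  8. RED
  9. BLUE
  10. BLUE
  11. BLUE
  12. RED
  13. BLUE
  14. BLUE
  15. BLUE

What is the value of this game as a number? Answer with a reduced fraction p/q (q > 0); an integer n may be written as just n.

-10001/4096

Build value(s[:k]) for k = 1..15, string s = RED RED RED BLUE BLUE RED RED RED BLUE BLUE BLUE RED BLUE BLUE BLUE.
value(R) = {  | 0 } — -1
value(RR) = {  | -1 0 } — -2
value(RRR) = {  | -2 -1 0 } — -3
value(RRRB) = { -3 | -2 -1 0 } — -5/2
value(RRRBB) = { -3 -5/2 | -2 -1 0 } — -9/4
value(RRRBBR) = { -3 -5/2 | -9/4 -2 -1 0 } — -19/8
value(RRRBBRR) = { -3 -5/2 | -19/8 -9/4 -2 -1 0 } — -39/16
value(RRRBBRRR) = { -3 -5/2 | -39/16 -19/8 -9/4 -2 -1 0 } — -79/32
value(RRRBBRRRB) = { -3 -5/2 -79/32 | -39/16 -19/8 -9/4 -2 -1 0 } — -157/64
value(RRRBBRRRBB) = { -3 -5/2 -79/32 -157/64 | -39/16 -19/8 -9/4 -2 -1 0 } — -313/128
value(RRRBBRRRBBB) = { -3 -5/2 -79/32 -157/64 -313/128 | -39/16 -19/8 -9/4 -2 -1 0 } — -625/256
value(RRRBBRRRBBBR) = { -3 -5/2 -79/32 -157/64 -313/128 | -625/256 -39/16 -19/8 -9/4 -2 -1 0 } — -1251/512
value(RRRBBRRRBBBRB) = { -3 -5/2 -79/32 -157/64 -313/128 -1251/512 | -625/256 -39/16 -19/8 -9/4 -2 -1 0 } — -2501/1024
value(RRRBBRRRBBBRBB) = { -3 -5/2 -79/32 -157/64 -313/128 -1251/512 -2501/1024 | -625/256 -39/16 -19/8 -9/4 -2 -1 0 } — -5001/2048
value(RRRBBRRRBBBRBBB) = { -3 -5/2 -79/32 -157/64 -313/128 -1251/512 -2501/1024 -5001/2048 | -625/256 -39/16 -19/8 -9/4 -2 -1 0 } — -10001/4096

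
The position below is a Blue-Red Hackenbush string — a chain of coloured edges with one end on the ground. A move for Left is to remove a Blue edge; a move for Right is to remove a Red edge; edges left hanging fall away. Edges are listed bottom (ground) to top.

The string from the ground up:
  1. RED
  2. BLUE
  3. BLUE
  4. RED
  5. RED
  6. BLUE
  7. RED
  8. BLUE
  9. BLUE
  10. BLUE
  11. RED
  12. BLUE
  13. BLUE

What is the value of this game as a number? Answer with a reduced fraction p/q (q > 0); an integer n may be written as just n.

edge 1 of 13 (RED): { ∅ | 0 } => -1
edge 2 of 13 (BLUE): { -1 | 0 } => -1/2
edge 3 of 13 (BLUE): { -1 -1/2 | 0 } => -1/4
edge 4 of 13 (RED): { -1 -1/2 | -1/4 0 } => -3/8
edge 5 of 13 (RED): { -1 -1/2 | -3/8 -1/4 0 } => -7/16
edge 6 of 13 (BLUE): { -1 -1/2 -7/16 | -3/8 -1/4 0 } => -13/32
edge 7 of 13 (RED): { -1 -1/2 -7/16 | -13/32 -3/8 -1/4 0 } => -27/64
edge 8 of 13 (BLUE): { -1 -1/2 -7/16 -27/64 | -13/32 -3/8 -1/4 0 } => -53/128
edge 9 of 13 (BLUE): { -1 -1/2 -7/16 -27/64 -53/128 | -13/32 -3/8 -1/4 0 } => -105/256
edge 10 of 13 (BLUE): { -1 -1/2 -7/16 -27/64 -53/128 -105/256 | -13/32 -3/8 -1/4 0 } => -209/512
edge 11 of 13 (RED): { -1 -1/2 -7/16 -27/64 -53/128 -105/256 | -209/512 -13/32 -3/8 -1/4 0 } => -419/1024
edge 12 of 13 (BLUE): { -1 -1/2 -7/16 -27/64 -53/128 -105/256 -419/1024 | -209/512 -13/32 -3/8 -1/4 0 } => -837/2048
edge 13 of 13 (BLUE): { -1 -1/2 -7/16 -27/64 -53/128 -105/256 -419/1024 -837/2048 | -209/512 -13/32 -3/8 -1/4 0 } => -1673/4096

-1673/4096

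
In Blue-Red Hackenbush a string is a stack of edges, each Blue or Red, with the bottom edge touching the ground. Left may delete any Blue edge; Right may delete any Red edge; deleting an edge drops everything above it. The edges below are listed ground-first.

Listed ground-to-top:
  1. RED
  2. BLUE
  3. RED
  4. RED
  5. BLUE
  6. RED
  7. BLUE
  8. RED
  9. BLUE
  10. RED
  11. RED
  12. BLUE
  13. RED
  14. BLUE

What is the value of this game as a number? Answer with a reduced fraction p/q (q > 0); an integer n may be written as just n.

Build g(s[:k]) for k = 1..14, string s = RED BLUE RED RED BLUE RED BLUE RED BLUE RED RED BLUE RED BLUE.
g(R) = { · | 0 } ⇒ -1
g(RB) = { -1 | 0 } ⇒ -1/2
g(RBR) = { -1 | -1/2; 0 } ⇒ -3/4
g(RBRR) = { -1 | -3/4; -1/2; 0 } ⇒ -7/8
g(RBRRB) = { -1; -7/8 | -3/4; -1/2; 0 } ⇒ -13/16
g(RBRRBR) = { -1; -7/8 | -13/16; -3/4; -1/2; 0 } ⇒ -27/32
g(RBRRBRB) = { -1; -7/8; -27/32 | -13/16; -3/4; -1/2; 0 } ⇒ -53/64
g(RBRRBRBR) = { -1; -7/8; -27/32 | -53/64; -13/16; -3/4; -1/2; 0 } ⇒ -107/128
g(RBRRBRBRB) = { -1; -7/8; -27/32; -107/128 | -53/64; -13/16; -3/4; -1/2; 0 } ⇒ -213/256
g(RBRRBRBRBR) = { -1; -7/8; -27/32; -107/128 | -213/256; -53/64; -13/16; -3/4; -1/2; 0 } ⇒ -427/512
g(RBRRBRBRBRR) = { -1; -7/8; -27/32; -107/128 | -427/512; -213/256; -53/64; -13/16; -3/4; -1/2; 0 } ⇒ -855/1024
g(RBRRBRBRBRRB) = { -1; -7/8; -27/32; -107/128; -855/1024 | -427/512; -213/256; -53/64; -13/16; -3/4; -1/2; 0 } ⇒ -1709/2048
g(RBRRBRBRBRRBR) = { -1; -7/8; -27/32; -107/128; -855/1024 | -1709/2048; -427/512; -213/256; -53/64; -13/16; -3/4; -1/2; 0 } ⇒ -3419/4096
g(RBRRBRBRBRRBRB) = { -1; -7/8; -27/32; -107/128; -855/1024; -3419/4096 | -1709/2048; -427/512; -213/256; -53/64; -13/16; -3/4; -1/2; 0 } ⇒ -6837/8192

-6837/8192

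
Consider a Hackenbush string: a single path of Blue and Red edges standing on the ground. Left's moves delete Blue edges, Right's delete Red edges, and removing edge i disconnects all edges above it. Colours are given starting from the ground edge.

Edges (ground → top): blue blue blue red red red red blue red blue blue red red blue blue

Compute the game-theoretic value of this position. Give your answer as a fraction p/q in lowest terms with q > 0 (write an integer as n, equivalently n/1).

8551/4096

Prefix values for blue blue blue red red red red blue red blue blue red red blue blue via {L|R} + simplicity:
1 of 15 · b · max L 0 · min R +∞ -> 1
2 of 15 · bb · max L 1 · min R +∞ -> 2
3 of 15 · bbb · max L 2 · min R +∞ -> 3
4 of 15 · bbbr · max L 2 · min R 3 -> 5/2
5 of 15 · bbbrr · max L 2 · min R 5/2 -> 9/4
6 of 15 · bbbrrr · max L 2 · min R 9/4 -> 17/8
7 of 15 · bbbrrrr · max L 2 · min R 17/8 -> 33/16
8 of 15 · bbbrrrrb · max L 33/16 · min R 17/8 -> 67/32
9 of 15 · bbbrrrrbr · max L 33/16 · min R 67/32 -> 133/64
10 of 15 · bbbrrrrbrb · max L 133/64 · min R 67/32 -> 267/128
11 of 15 · bbbrrrrbrbb · max L 267/128 · min R 67/32 -> 535/256
12 of 15 · bbbrrrrbrbbr · max L 267/128 · min R 535/256 -> 1069/512
13 of 15 · bbbrrrrbrbbrr · max L 267/128 · min R 1069/512 -> 2137/1024
14 of 15 · bbbrrrrbrbbrrb · max L 2137/1024 · min R 1069/512 -> 4275/2048
15 of 15 · bbbrrrrbrbbrrbb · max L 4275/2048 · min R 1069/512 -> 8551/4096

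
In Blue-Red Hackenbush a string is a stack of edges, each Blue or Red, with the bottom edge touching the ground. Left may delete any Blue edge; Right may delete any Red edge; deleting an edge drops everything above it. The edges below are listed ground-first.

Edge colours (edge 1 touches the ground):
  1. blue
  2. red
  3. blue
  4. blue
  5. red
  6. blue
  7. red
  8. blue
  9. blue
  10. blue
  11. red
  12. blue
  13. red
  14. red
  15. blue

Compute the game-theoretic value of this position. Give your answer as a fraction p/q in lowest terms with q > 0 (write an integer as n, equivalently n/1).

13779/16384

Recurse on prefixes of the 15-edge string blue red blue blue red blue red blue blue blue red blue red red blue:
v_1 [b]  L=[0]  R=[]  => 1
v_2 [br]  L=[0]  R=[1]  => 1/2
v_3 [brb]  L=[0 1/2]  R=[1]  => 3/4
v_4 [brbb]  L=[0 1/2 3/4]  R=[1]  => 7/8
v_5 [brbbr]  L=[0 1/2 3/4]  R=[7/8 1]  => 13/16
v_6 [brbbrb]  L=[0 1/2 3/4 13/16]  R=[7/8 1]  => 27/32
v_7 [brbbrbr]  L=[0 1/2 3/4 13/16]  R=[27/32 7/8 1]  => 53/64
v_8 [brbbrbrb]  L=[0 1/2 3/4 13/16 53/64]  R=[27/32 7/8 1]  => 107/128
v_9 [brbbrbrbb]  L=[0 1/2 3/4 13/16 53/64 107/128]  R=[27/32 7/8 1]  => 215/256
v_10 [brbbrbrbbb]  L=[0 1/2 3/4 13/16 53/64 107/128 215/256]  R=[27/32 7/8 1]  => 431/512
v_11 [brbbrbrbbbr]  L=[0 1/2 3/4 13/16 53/64 107/128 215/256]  R=[431/512 27/32 7/8 1]  => 861/1024
v_12 [brbbrbrbbbrb]  L=[0 1/2 3/4 13/16 53/64 107/128 215/256 861/1024]  R=[431/512 27/32 7/8 1]  => 1723/2048
v_13 [brbbrbrbbbrbr]  L=[0 1/2 3/4 13/16 53/64 107/128 215/256 861/1024]  R=[1723/2048 431/512 27/32 7/8 1]  => 3445/4096
v_14 [brbbrbrbbbrbrr]  L=[0 1/2 3/4 13/16 53/64 107/128 215/256 861/1024]  R=[3445/4096 1723/2048 431/512 27/32 7/8 1]  => 6889/8192
v_15 [brbbrbrbbbrbrrb]  L=[0 1/2 3/4 13/16 53/64 107/128 215/256 861/1024 6889/8192]  R=[3445/4096 1723/2048 431/512 27/32 7/8 1]  => 13779/16384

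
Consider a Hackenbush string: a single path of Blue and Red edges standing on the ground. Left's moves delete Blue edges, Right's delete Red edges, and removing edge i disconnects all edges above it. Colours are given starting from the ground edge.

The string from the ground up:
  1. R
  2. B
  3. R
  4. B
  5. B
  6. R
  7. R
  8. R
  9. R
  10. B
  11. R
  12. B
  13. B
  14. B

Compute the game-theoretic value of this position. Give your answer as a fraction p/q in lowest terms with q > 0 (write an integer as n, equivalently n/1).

-5073/8192

1 of 14 · R · max L −∞ · min R 0 -> -1
2 of 14 · RB · max L -1 · min R 0 -> -1/2
3 of 14 · RBR · max L -1 · min R -1/2 -> -3/4
4 of 14 · RBRB · max L -3/4 · min R -1/2 -> -5/8
5 of 14 · RBRBB · max L -5/8 · min R -1/2 -> -9/16
6 of 14 · RBRBBR · max L -5/8 · min R -9/16 -> -19/32
7 of 14 · RBRBBRR · max L -5/8 · min R -19/32 -> -39/64
8 of 14 · RBRBBRRR · max L -5/8 · min R -39/64 -> -79/128
9 of 14 · RBRBBRRRR · max L -5/8 · min R -79/128 -> -159/256
10 of 14 · RBRBBRRRRB · max L -159/256 · min R -79/128 -> -317/512
11 of 14 · RBRBBRRRRBR · max L -159/256 · min R -317/512 -> -635/1024
12 of 14 · RBRBBRRRRBRB · max L -635/1024 · min R -317/512 -> -1269/2048
13 of 14 · RBRBBRRRRBRBB · max L -1269/2048 · min R -317/512 -> -2537/4096
14 of 14 · RBRBBRRRRBRBBB · max L -2537/4096 · min R -317/512 -> -5073/8192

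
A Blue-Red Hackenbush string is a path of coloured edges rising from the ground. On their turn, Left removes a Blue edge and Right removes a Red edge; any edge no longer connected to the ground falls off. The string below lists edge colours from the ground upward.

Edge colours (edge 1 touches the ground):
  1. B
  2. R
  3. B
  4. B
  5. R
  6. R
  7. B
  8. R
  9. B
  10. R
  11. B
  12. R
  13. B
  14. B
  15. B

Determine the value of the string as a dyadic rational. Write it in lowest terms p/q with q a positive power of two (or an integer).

12975/16384

Recurse on prefixes of the 15-edge string B R B B R R B R B R B R B B B:
step 1: add B to get B; options L={ 0 } R={ · } so 1
step 2: add R to get BR; options L={ 0 } R={ 1 } so 1/2
step 3: add B to get BRB; options L={ 0 1/2 } R={ 1 } so 3/4
step 4: add B to get BRBB; options L={ 0 1/2 3/4 } R={ 1 } so 7/8
step 5: add R to get BRBBR; options L={ 0 1/2 3/4 } R={ 7/8 1 } so 13/16
step 6: add R to get BRBBRR; options L={ 0 1/2 3/4 } R={ 13/16 7/8 1 } so 25/32
step 7: add B to get BRBBRRB; options L={ 0 1/2 3/4 25/32 } R={ 13/16 7/8 1 } so 51/64
step 8: add R to get BRBBRRBR; options L={ 0 1/2 3/4 25/32 } R={ 51/64 13/16 7/8 1 } so 101/128
step 9: add B to get BRBBRRBRB; options L={ 0 1/2 3/4 25/32 101/128 } R={ 51/64 13/16 7/8 1 } so 203/256
step 10: add R to get BRBBRRBRBR; options L={ 0 1/2 3/4 25/32 101/128 } R={ 203/256 51/64 13/16 7/8 1 } so 405/512
step 11: add B to get BRBBRRBRBRB; options L={ 0 1/2 3/4 25/32 101/128 405/512 } R={ 203/256 51/64 13/16 7/8 1 } so 811/1024
step 12: add R to get BRBBRRBRBRBR; options L={ 0 1/2 3/4 25/32 101/128 405/512 } R={ 811/1024 203/256 51/64 13/16 7/8 1 } so 1621/2048
step 13: add B to get BRBBRRBRBRBRB; options L={ 0 1/2 3/4 25/32 101/128 405/512 1621/2048 } R={ 811/1024 203/256 51/64 13/16 7/8 1 } so 3243/4096
step 14: add B to get BRBBRRBRBRBRBB; options L={ 0 1/2 3/4 25/32 101/128 405/512 1621/2048 3243/4096 } R={ 811/1024 203/256 51/64 13/16 7/8 1 } so 6487/8192
step 15: add B to get BRBBRRBRBRBRBBB; options L={ 0 1/2 3/4 25/32 101/128 405/512 1621/2048 3243/4096 6487/8192 } R={ 811/1024 203/256 51/64 13/16 7/8 1 } so 12975/16384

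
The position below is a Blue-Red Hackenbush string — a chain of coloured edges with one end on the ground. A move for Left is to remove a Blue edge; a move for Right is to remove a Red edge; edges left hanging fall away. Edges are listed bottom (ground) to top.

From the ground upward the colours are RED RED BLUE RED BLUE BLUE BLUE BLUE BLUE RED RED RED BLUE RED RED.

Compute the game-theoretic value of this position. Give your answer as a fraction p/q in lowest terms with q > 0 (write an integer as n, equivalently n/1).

-12407/8192

Prefix values for RED RED BLUE RED BLUE BLUE BLUE BLUE BLUE RED RED RED BLUE RED RED via {L|R} + simplicity:
value_1 [R]  L=[]  R=[0]  — -1
value_2 [RR]  L=[]  R=[-1 0]  — -2
value_3 [RRB]  L=[-2]  R=[-1 0]  — -3/2
value_4 [RRBR]  L=[-2]  R=[-3/2 -1 0]  — -7/4
value_5 [RRBRB]  L=[-2 -7/4]  R=[-3/2 -1 0]  — -13/8
value_6 [RRBRBB]  L=[-2 -7/4 -13/8]  R=[-3/2 -1 0]  — -25/16
value_7 [RRBRBBB]  L=[-2 -7/4 -13/8 -25/16]  R=[-3/2 -1 0]  — -49/32
value_8 [RRBRBBBB]  L=[-2 -7/4 -13/8 -25/16 -49/32]  R=[-3/2 -1 0]  — -97/64
value_9 [RRBRBBBBB]  L=[-2 -7/4 -13/8 -25/16 -49/32 -97/64]  R=[-3/2 -1 0]  — -193/128
value_10 [RRBRBBBBBR]  L=[-2 -7/4 -13/8 -25/16 -49/32 -97/64]  R=[-193/128 -3/2 -1 0]  — -387/256
value_11 [RRBRBBBBBRR]  L=[-2 -7/4 -13/8 -25/16 -49/32 -97/64]  R=[-387/256 -193/128 -3/2 -1 0]  — -775/512
value_12 [RRBRBBBBBRRR]  L=[-2 -7/4 -13/8 -25/16 -49/32 -97/64]  R=[-775/512 -387/256 -193/128 -3/2 -1 0]  — -1551/1024
value_13 [RRBRBBBBBRRRB]  L=[-2 -7/4 -13/8 -25/16 -49/32 -97/64 -1551/1024]  R=[-775/512 -387/256 -193/128 -3/2 -1 0]  — -3101/2048
value_14 [RRBRBBBBBRRRBR]  L=[-2 -7/4 -13/8 -25/16 -49/32 -97/64 -1551/1024]  R=[-3101/2048 -775/512 -387/256 -193/128 -3/2 -1 0]  — -6203/4096
value_15 [RRBRBBBBBRRRBRR]  L=[-2 -7/4 -13/8 -25/16 -49/32 -97/64 -1551/1024]  R=[-6203/4096 -3101/2048 -775/512 -387/256 -193/128 -3/2 -1 0]  — -12407/8192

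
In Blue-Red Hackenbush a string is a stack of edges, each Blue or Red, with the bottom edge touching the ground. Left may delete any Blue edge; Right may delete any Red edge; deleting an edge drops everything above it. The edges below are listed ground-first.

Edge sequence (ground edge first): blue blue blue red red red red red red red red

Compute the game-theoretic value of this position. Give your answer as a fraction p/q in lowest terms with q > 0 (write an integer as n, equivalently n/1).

513/256

Prefix values for blue blue blue red red red red red red red red via {L|R} + simplicity:
edge 1 of 11 (blue): { 0 | none } so 1
edge 2 of 11 (blue): { 0 1 | none } so 2
edge 3 of 11 (blue): { 0 1 2 | none } so 3
edge 4 of 11 (red): { 0 1 2 | 3 } so 5/2
edge 5 of 11 (red): { 0 1 2 | 5/2 3 } so 9/4
edge 6 of 11 (red): { 0 1 2 | 9/4 5/2 3 } so 17/8
edge 7 of 11 (red): { 0 1 2 | 17/8 9/4 5/2 3 } so 33/16
edge 8 of 11 (red): { 0 1 2 | 33/16 17/8 9/4 5/2 3 } so 65/32
edge 9 of 11 (red): { 0 1 2 | 65/32 33/16 17/8 9/4 5/2 3 } so 129/64
edge 10 of 11 (red): { 0 1 2 | 129/64 65/32 33/16 17/8 9/4 5/2 3 } so 257/128
edge 11 of 11 (red): { 0 1 2 | 257/128 129/64 65/32 33/16 17/8 9/4 5/2 3 } so 513/256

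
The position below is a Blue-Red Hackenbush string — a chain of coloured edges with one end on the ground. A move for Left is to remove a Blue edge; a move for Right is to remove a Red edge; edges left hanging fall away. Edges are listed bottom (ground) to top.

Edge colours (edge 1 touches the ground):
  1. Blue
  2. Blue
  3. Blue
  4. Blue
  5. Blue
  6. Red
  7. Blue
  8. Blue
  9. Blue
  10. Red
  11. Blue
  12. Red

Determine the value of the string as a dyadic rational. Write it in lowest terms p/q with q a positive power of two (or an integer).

Recurse on prefixes of the 12-edge string Blue Blue Blue Blue Blue Red Blue Blue Blue Red Blue Red:
1 of 12 · B · max L 0 · min R +∞ → 1
2 of 12 · BB · max L 1 · min R +∞ → 2
3 of 12 · BBB · max L 2 · min R +∞ → 3
4 of 12 · BBBB · max L 3 · min R +∞ → 4
5 of 12 · BBBBB · max L 4 · min R +∞ → 5
6 of 12 · BBBBBR · max L 4 · min R 5 → 9/2
7 of 12 · BBBBBRB · max L 9/2 · min R 5 → 19/4
8 of 12 · BBBBBRBB · max L 19/4 · min R 5 → 39/8
9 of 12 · BBBBBRBBB · max L 39/8 · min R 5 → 79/16
10 of 12 · BBBBBRBBBR · max L 39/8 · min R 79/16 → 157/32
11 of 12 · BBBBBRBBBRB · max L 157/32 · min R 79/16 → 315/64
12 of 12 · BBBBBRBBBRBR · max L 157/32 · min R 315/64 → 629/128

629/128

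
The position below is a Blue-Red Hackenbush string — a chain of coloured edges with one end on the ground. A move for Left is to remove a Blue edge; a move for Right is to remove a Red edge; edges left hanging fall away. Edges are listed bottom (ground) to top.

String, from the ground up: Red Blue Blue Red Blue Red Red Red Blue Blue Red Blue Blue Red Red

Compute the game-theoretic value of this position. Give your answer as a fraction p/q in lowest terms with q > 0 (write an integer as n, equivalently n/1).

Build value(s[:k]) for k = 1..15, string s = Red Blue Blue Red Blue Red Red Red Blue Blue Red Blue Blue Red Red.
edge 1 of 15 (Red): { (no moves) | 0 } — -1
edge 2 of 15 (Blue): { -1 | 0 } — -1/2
edge 3 of 15 (Blue): { -1,-1/2 | 0 } — -1/4
edge 4 of 15 (Red): { -1,-1/2 | -1/4,0 } — -3/8
edge 5 of 15 (Blue): { -1,-1/2,-3/8 | -1/4,0 } — -5/16
edge 6 of 15 (Red): { -1,-1/2,-3/8 | -5/16,-1/4,0 } — -11/32
edge 7 of 15 (Red): { -1,-1/2,-3/8 | -11/32,-5/16,-1/4,0 } — -23/64
edge 8 of 15 (Red): { -1,-1/2,-3/8 | -23/64,-11/32,-5/16,-1/4,0 } — -47/128
edge 9 of 15 (Blue): { -1,-1/2,-3/8,-47/128 | -23/64,-11/32,-5/16,-1/4,0 } — -93/256
edge 10 of 15 (Blue): { -1,-1/2,-3/8,-47/128,-93/256 | -23/64,-11/32,-5/16,-1/4,0 } — -185/512
edge 11 of 15 (Red): { -1,-1/2,-3/8,-47/128,-93/256 | -185/512,-23/64,-11/32,-5/16,-1/4,0 } — -371/1024
edge 12 of 15 (Blue): { -1,-1/2,-3/8,-47/128,-93/256,-371/1024 | -185/512,-23/64,-11/32,-5/16,-1/4,0 } — -741/2048
edge 13 of 15 (Blue): { -1,-1/2,-3/8,-47/128,-93/256,-371/1024,-741/2048 | -185/512,-23/64,-11/32,-5/16,-1/4,0 } — -1481/4096
edge 14 of 15 (Red): { -1,-1/2,-3/8,-47/128,-93/256,-371/1024,-741/2048 | -1481/4096,-185/512,-23/64,-11/32,-5/16,-1/4,0 } — -2963/8192
edge 15 of 15 (Red): { -1,-1/2,-3/8,-47/128,-93/256,-371/1024,-741/2048 | -2963/8192,-1481/4096,-185/512,-23/64,-11/32,-5/16,-1/4,0 } — -5927/16384

-5927/16384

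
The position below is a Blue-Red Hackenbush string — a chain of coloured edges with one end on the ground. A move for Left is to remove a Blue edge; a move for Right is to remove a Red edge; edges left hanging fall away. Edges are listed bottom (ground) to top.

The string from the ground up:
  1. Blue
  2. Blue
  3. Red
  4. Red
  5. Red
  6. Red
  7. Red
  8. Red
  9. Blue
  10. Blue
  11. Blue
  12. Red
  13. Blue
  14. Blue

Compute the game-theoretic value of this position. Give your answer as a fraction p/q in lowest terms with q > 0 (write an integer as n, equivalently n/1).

4215/4096

Build v(s[:k]) for k = 1..14, string s = Blue Blue Red Red Red Red Red Red Blue Blue Blue Red Blue Blue.
B: Left { 0 }, Right { — } -> simplest 1
BB: Left { 0; 1 }, Right { — } -> simplest 2
BBR: Left { 0; 1 }, Right { 2 } -> simplest 3/2
BBRR: Left { 0; 1 }, Right { 3/2; 2 } -> simplest 5/4
BBRRR: Left { 0; 1 }, Right { 5/4; 3/2; 2 } -> simplest 9/8
BBRRRR: Left { 0; 1 }, Right { 9/8; 5/4; 3/2; 2 } -> simplest 17/16
BBRRRRR: Left { 0; 1 }, Right { 17/16; 9/8; 5/4; 3/2; 2 } -> simplest 33/32
BBRRRRRR: Left { 0; 1 }, Right { 33/32; 17/16; 9/8; 5/4; 3/2; 2 } -> simplest 65/64
BBRRRRRRB: Left { 0; 1; 65/64 }, Right { 33/32; 17/16; 9/8; 5/4; 3/2; 2 } -> simplest 131/128
BBRRRRRRBB: Left { 0; 1; 65/64; 131/128 }, Right { 33/32; 17/16; 9/8; 5/4; 3/2; 2 } -> simplest 263/256
BBRRRRRRBBB: Left { 0; 1; 65/64; 131/128; 263/256 }, Right { 33/32; 17/16; 9/8; 5/4; 3/2; 2 } -> simplest 527/512
BBRRRRRRBBBR: Left { 0; 1; 65/64; 131/128; 263/256 }, Right { 527/512; 33/32; 17/16; 9/8; 5/4; 3/2; 2 } -> simplest 1053/1024
BBRRRRRRBBBRB: Left { 0; 1; 65/64; 131/128; 263/256; 1053/1024 }, Right { 527/512; 33/32; 17/16; 9/8; 5/4; 3/2; 2 } -> simplest 2107/2048
BBRRRRRRBBBRBB: Left { 0; 1; 65/64; 131/128; 263/256; 1053/1024; 2107/2048 }, Right { 527/512; 33/32; 17/16; 9/8; 5/4; 3/2; 2 } -> simplest 4215/4096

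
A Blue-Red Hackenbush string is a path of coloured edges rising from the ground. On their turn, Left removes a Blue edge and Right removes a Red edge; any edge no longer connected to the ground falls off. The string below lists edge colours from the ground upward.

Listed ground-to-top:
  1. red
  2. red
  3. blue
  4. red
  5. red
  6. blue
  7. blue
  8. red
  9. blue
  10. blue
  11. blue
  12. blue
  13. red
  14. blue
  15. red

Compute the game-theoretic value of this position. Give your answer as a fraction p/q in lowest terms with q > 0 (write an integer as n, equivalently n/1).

-14603/8192

Prefix values for red red blue red red blue blue red blue blue blue blue red blue red via {L|R} + simplicity:
1 of 15 · r · max L −∞ · min R 0 = -1
2 of 15 · rr · max L −∞ · min R -1 = -2
3 of 15 · rrb · max L -2 · min R -1 = -3/2
4 of 15 · rrbr · max L -2 · min R -3/2 = -7/4
5 of 15 · rrbrr · max L -2 · min R -7/4 = -15/8
6 of 15 · rrbrrb · max L -15/8 · min R -7/4 = -29/16
7 of 15 · rrbrrbb · max L -29/16 · min R -7/4 = -57/32
8 of 15 · rrbrrbbr · max L -29/16 · min R -57/32 = -115/64
9 of 15 · rrbrrbbrb · max L -115/64 · min R -57/32 = -229/128
10 of 15 · rrbrrbbrbb · max L -229/128 · min R -57/32 = -457/256
11 of 15 · rrbrrbbrbbb · max L -457/256 · min R -57/32 = -913/512
12 of 15 · rrbrrbbrbbbb · max L -913/512 · min R -57/32 = -1825/1024
13 of 15 · rrbrrbbrbbbbr · max L -913/512 · min R -1825/1024 = -3651/2048
14 of 15 · rrbrrbbrbbbbrb · max L -3651/2048 · min R -1825/1024 = -7301/4096
15 of 15 · rrbrrbbrbbbbrbr · max L -3651/2048 · min R -7301/4096 = -14603/8192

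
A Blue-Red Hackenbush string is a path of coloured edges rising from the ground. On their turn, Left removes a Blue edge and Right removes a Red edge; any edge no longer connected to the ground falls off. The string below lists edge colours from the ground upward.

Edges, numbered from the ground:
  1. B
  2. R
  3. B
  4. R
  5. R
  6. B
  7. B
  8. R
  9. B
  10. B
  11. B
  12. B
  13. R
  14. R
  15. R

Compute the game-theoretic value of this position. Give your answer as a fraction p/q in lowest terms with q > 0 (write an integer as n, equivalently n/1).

edge 1 of 15 (B): { 0 |  } ⇒ 1
edge 2 of 15 (R): { 0 | 1 } ⇒ 1/2
edge 3 of 15 (B): { 0 1/2 | 1 } ⇒ 3/4
edge 4 of 15 (R): { 0 1/2 | 3/4 1 } ⇒ 5/8
edge 5 of 15 (R): { 0 1/2 | 5/8 3/4 1 } ⇒ 9/16
edge 6 of 15 (B): { 0 1/2 9/16 | 5/8 3/4 1 } ⇒ 19/32
edge 7 of 15 (B): { 0 1/2 9/16 19/32 | 5/8 3/4 1 } ⇒ 39/64
edge 8 of 15 (R): { 0 1/2 9/16 19/32 | 39/64 5/8 3/4 1 } ⇒ 77/128
edge 9 of 15 (B): { 0 1/2 9/16 19/32 77/128 | 39/64 5/8 3/4 1 } ⇒ 155/256
edge 10 of 15 (B): { 0 1/2 9/16 19/32 77/128 155/256 | 39/64 5/8 3/4 1 } ⇒ 311/512
edge 11 of 15 (B): { 0 1/2 9/16 19/32 77/128 155/256 311/512 | 39/64 5/8 3/4 1 } ⇒ 623/1024
edge 12 of 15 (B): { 0 1/2 9/16 19/32 77/128 155/256 311/512 623/1024 | 39/64 5/8 3/4 1 } ⇒ 1247/2048
edge 13 of 15 (R): { 0 1/2 9/16 19/32 77/128 155/256 311/512 623/1024 | 1247/2048 39/64 5/8 3/4 1 } ⇒ 2493/4096
edge 14 of 15 (R): { 0 1/2 9/16 19/32 77/128 155/256 311/512 623/1024 | 2493/4096 1247/2048 39/64 5/8 3/4 1 } ⇒ 4985/8192
edge 15 of 15 (R): { 0 1/2 9/16 19/32 77/128 155/256 311/512 623/1024 | 4985/8192 2493/4096 1247/2048 39/64 5/8 3/4 1 } ⇒ 9969/16384

9969/16384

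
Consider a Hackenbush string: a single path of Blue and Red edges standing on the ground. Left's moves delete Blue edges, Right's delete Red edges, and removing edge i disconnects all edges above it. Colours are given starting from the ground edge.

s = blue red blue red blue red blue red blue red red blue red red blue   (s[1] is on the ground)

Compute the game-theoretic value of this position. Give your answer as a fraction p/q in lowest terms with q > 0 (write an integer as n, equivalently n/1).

10899/16384

b: Left { 0 }, Right { — } so simplest 1
br: Left { 0 }, Right { 1 } so simplest 1/2
brb: Left { 0, 1/2 }, Right { 1 } so simplest 3/4
brbr: Left { 0, 1/2 }, Right { 3/4, 1 } so simplest 5/8
brbrb: Left { 0, 1/2, 5/8 }, Right { 3/4, 1 } so simplest 11/16
brbrbr: Left { 0, 1/2, 5/8 }, Right { 11/16, 3/4, 1 } so simplest 21/32
brbrbrb: Left { 0, 1/2, 5/8, 21/32 }, Right { 11/16, 3/4, 1 } so simplest 43/64
brbrbrbr: Left { 0, 1/2, 5/8, 21/32 }, Right { 43/64, 11/16, 3/4, 1 } so simplest 85/128
brbrbrbrb: Left { 0, 1/2, 5/8, 21/32, 85/128 }, Right { 43/64, 11/16, 3/4, 1 } so simplest 171/256
brbrbrbrbr: Left { 0, 1/2, 5/8, 21/32, 85/128 }, Right { 171/256, 43/64, 11/16, 3/4, 1 } so simplest 341/512
brbrbrbrbrr: Left { 0, 1/2, 5/8, 21/32, 85/128 }, Right { 341/512, 171/256, 43/64, 11/16, 3/4, 1 } so simplest 681/1024
brbrbrbrbrrb: Left { 0, 1/2, 5/8, 21/32, 85/128, 681/1024 }, Right { 341/512, 171/256, 43/64, 11/16, 3/4, 1 } so simplest 1363/2048
brbrbrbrbrrbr: Left { 0, 1/2, 5/8, 21/32, 85/128, 681/1024 }, Right { 1363/2048, 341/512, 171/256, 43/64, 11/16, 3/4, 1 } so simplest 2725/4096
brbrbrbrbrrbrr: Left { 0, 1/2, 5/8, 21/32, 85/128, 681/1024 }, Right { 2725/4096, 1363/2048, 341/512, 171/256, 43/64, 11/16, 3/4, 1 } so simplest 5449/8192
brbrbrbrbrrbrrb: Left { 0, 1/2, 5/8, 21/32, 85/128, 681/1024, 5449/8192 }, Right { 2725/4096, 1363/2048, 341/512, 171/256, 43/64, 11/16, 3/4, 1 } so simplest 10899/16384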